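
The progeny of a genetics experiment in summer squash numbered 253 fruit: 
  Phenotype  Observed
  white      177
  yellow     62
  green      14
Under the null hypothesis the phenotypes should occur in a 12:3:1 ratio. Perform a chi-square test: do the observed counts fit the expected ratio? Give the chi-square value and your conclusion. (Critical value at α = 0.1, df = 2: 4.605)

5.535; not consistent

Total ratio parts = 16. Expected numbers out of 253:
  white: 253 × 12/16 = 189.75
  yellow: 253 × 3/16 = 47.4375
  green: 253 × 1/16 = 15.8125
χ² = Σ (O − E)² / E
  white: (177 − 189.75)² / 189.75 = 0.8567
  yellow: (62 − 47.4375)² / 47.4375 = 4.4704
  green: (14 − 15.8125)² / 15.8125 = 0.2078
χ² = 0.8567 + 4.4704 + 0.2078 = 5.5349 ≈ 5.535
Degrees of freedom = 3 − 1 = 2; critical value at α = 0.1 is 4.605.
Since 5.535 > 4.605, we reject the null hypothesis — the data do not fit the 12:3:1 ratio.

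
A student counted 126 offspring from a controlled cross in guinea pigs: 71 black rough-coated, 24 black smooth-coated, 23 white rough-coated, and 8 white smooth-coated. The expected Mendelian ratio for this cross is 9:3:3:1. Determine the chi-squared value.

Under the 9:3:3:1 hypothesis (Σ ratio = 16, N = 126):
  black rough-coated: 126 × 9/16 = 70.875
  black smooth-coated: 126 × 3/16 = 23.625
  white rough-coated: 126 × 3/16 = 23.625
  white smooth-coated: 126 × 1/16 = 7.875
χ² = Σ (O − E)² / E
  black rough-coated: (71 − 70.875)² / 70.875 = 0.0002
  black smooth-coated: (24 − 23.625)² / 23.625 = 0.0060
  white rough-coated: (23 − 23.625)² / 23.625 = 0.0165
  white smooth-coated: (8 − 7.875)² / 7.875 = 0.0020
χ² = 0.0002 + 0.0060 + 0.0165 + 0.0020 = 0.0247 ≈ 0.025

0.025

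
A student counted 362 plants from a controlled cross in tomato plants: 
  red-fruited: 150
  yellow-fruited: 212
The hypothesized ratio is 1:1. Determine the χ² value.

10.619

The 1:1 ratio has 2 parts, so with N = 362 the expected counts are:
  red-fruited: 362 × 1/2 = 181
  yellow-fruited: 362 × 1/2 = 181
χ² = Σ (O − E)² / E
  red-fruited: (150 − 181)² / 181 = 5.3094
  yellow-fruited: (212 − 181)² / 181 = 5.3094
χ² = 5.3094 + 5.3094 = 10.6188 ≈ 10.619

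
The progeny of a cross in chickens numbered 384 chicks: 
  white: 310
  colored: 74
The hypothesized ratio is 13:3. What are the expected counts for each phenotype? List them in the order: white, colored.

Total ratio parts = 16. Expected numbers out of 384:
  white: 384 × 13/16 = 312
  colored: 384 × 3/16 = 72

312, 72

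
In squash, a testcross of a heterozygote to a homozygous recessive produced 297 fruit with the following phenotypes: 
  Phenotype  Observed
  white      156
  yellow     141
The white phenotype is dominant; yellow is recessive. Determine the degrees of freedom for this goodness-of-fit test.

A testcross of a heterozygote (Aa × aa) gives a 1:1 phenotypic ratio.
A goodness-of-fit test with 2 phenotype classes has df = 2 − 1 = 1.

1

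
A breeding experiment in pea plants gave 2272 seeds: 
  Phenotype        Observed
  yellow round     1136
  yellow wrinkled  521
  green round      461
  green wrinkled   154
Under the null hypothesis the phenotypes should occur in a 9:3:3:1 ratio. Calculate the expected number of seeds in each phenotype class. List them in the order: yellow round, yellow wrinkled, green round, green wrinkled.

Under the 9:3:3:1 hypothesis (Σ ratio = 16, N = 2272):
  yellow round: 2272 × 9/16 = 1278
  yellow wrinkled: 2272 × 3/16 = 426
  green round: 2272 × 3/16 = 426
  green wrinkled: 2272 × 1/16 = 142

1278, 426, 426, 142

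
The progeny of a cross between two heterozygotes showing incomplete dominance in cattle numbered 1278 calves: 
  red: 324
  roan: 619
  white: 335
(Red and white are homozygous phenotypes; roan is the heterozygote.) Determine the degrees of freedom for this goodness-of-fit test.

2

With incomplete dominance, a heterozygote × heterozygote cross gives a 1:2:1 phenotypic ratio.
A goodness-of-fit test with 3 phenotype classes has df = 3 − 1 = 2.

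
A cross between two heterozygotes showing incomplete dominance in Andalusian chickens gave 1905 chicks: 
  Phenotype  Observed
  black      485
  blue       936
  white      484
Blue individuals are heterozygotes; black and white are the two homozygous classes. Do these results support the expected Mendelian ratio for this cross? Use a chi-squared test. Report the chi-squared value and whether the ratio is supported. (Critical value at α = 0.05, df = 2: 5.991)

0.573; consistent

With incomplete dominance, a heterozygote × heterozygote cross gives a 1:2:1 phenotypic ratio.
Total ratio parts = 4. Expected numbers out of 1905:
  black: 1905 × 1/4 = 476.25
  blue: 1905 × 2/4 = 952.5
  white: 1905 × 1/4 = 476.25
χ² = Σ (O − E)² / E
  black: (485 − 476.25)² / 476.25 = 0.1608
  blue: (936 − 952.5)² / 952.5 = 0.2858
  white: (484 − 476.25)² / 476.25 = 0.1261
χ² = 0.1608 + 0.2858 + 0.1261 = 0.5727 ≈ 0.573
Degrees of freedom = 3 − 1 = 2; critical value at α = 0.05 is 5.991.
Since 0.573 < 5.991, we fail to reject the null hypothesis — the data are consistent with the 1:2:1 ratio.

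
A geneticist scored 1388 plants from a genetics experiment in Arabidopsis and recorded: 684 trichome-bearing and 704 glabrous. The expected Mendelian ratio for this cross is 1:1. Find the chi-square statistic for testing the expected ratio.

0.288

Total ratio parts = 2. Expected numbers out of 1388:
  trichome-bearing: 1388 × 1/2 = 694
  glabrous: 1388 × 1/2 = 694
χ² = Σ (O − E)² / E
  trichome-bearing: (684 − 694)² / 694 = 0.1441
  glabrous: (704 − 694)² / 694 = 0.1441
χ² = 0.1441 + 0.1441 = 0.2882 ≈ 0.288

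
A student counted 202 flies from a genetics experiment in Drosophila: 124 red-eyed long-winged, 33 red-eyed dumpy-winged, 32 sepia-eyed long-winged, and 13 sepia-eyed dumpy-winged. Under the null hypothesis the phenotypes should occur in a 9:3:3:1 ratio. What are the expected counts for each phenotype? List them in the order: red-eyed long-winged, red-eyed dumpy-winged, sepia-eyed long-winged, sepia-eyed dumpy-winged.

The 9:3:3:1 ratio has 16 parts, so with N = 202 the expected counts are:
  red-eyed long-winged: 202 × 9/16 = 113.625
  red-eyed dumpy-winged: 202 × 3/16 = 37.875
  sepia-eyed long-winged: 202 × 3/16 = 37.875
  sepia-eyed dumpy-winged: 202 × 1/16 = 12.625

113.625, 37.875, 37.875, 12.625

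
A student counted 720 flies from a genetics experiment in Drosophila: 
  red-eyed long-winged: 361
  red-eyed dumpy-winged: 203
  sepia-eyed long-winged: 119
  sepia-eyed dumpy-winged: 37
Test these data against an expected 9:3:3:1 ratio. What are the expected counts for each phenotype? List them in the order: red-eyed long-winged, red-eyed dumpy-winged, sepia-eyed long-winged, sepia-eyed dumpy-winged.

The 9:3:3:1 ratio has 16 parts, so with N = 720 the expected counts are:
  red-eyed long-winged: 720 × 9/16 = 405
  red-eyed dumpy-winged: 720 × 3/16 = 135
  sepia-eyed long-winged: 720 × 3/16 = 135
  sepia-eyed dumpy-winged: 720 × 1/16 = 45

405, 135, 135, 45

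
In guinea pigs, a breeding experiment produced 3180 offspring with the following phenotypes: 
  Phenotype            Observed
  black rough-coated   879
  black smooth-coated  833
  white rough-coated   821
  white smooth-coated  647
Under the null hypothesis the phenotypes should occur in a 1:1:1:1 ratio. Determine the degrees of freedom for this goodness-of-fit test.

3

A goodness-of-fit test with 4 phenotype classes has df = 4 − 1 = 3.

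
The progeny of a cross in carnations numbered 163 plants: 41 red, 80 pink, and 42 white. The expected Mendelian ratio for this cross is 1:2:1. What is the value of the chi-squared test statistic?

0.067

Under the 1:2:1 hypothesis (Σ ratio = 4, N = 163):
  red: 163 × 1/4 = 40.75
  pink: 163 × 2/4 = 81.5
  white: 163 × 1/4 = 40.75
χ² = Σ (O − E)² / E
  red: (41 − 40.75)² / 40.75 = 0.0015
  pink: (80 − 81.5)² / 81.5 = 0.0276
  white: (42 − 40.75)² / 40.75 = 0.0383
χ² = 0.0015 + 0.0276 + 0.0383 = 0.0674 ≈ 0.067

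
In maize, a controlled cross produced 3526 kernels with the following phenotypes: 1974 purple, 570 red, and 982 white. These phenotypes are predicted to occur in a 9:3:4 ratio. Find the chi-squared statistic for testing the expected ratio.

Expected counts for N = 3526 under a 9:3:4 ratio (total parts = 16):
  purple: 3526 × 9/16 = 1983.375
  red: 3526 × 3/16 = 661.125
  white: 3526 × 4/16 = 881.5
χ² = Σ (O − E)² / E
  purple: (1974 − 1983.375)² / 1983.375 = 0.0443
  red: (570 − 661.125)² / 661.125 = 12.5601
  white: (982 − 881.5)² / 881.5 = 11.4580
χ² = 0.0443 + 12.5601 + 11.4580 = 24.0624 ≈ 24.062

24.062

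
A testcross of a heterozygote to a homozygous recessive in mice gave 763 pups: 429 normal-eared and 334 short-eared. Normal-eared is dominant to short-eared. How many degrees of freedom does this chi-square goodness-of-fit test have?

1

A testcross of a heterozygote (Aa × aa) gives a 1:1 phenotypic ratio.
A goodness-of-fit test with 2 phenotype classes has df = 2 − 1 = 1.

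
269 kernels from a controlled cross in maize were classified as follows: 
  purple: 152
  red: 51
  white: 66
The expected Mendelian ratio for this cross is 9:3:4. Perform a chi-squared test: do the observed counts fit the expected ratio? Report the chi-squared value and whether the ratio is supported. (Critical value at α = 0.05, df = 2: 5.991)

0.033; consistent

Total ratio parts = 16. Expected numbers out of 269:
  purple: 269 × 9/16 = 151.3125
  red: 269 × 3/16 = 50.4375
  white: 269 × 4/16 = 67.25
χ² = Σ (O − E)² / E
  purple: (152 − 151.3125)² / 151.3125 = 0.0031
  red: (51 − 50.4375)² / 50.4375 = 0.0063
  white: (66 − 67.25)² / 67.25 = 0.0232
χ² = 0.0031 + 0.0063 + 0.0232 = 0.0326 ≈ 0.033
Degrees of freedom = 3 − 1 = 2; critical value at α = 0.05 is 5.991.
Since 0.033 < 5.991, we fail to reject the null hypothesis — the data are consistent with the 9:3:4 ratio.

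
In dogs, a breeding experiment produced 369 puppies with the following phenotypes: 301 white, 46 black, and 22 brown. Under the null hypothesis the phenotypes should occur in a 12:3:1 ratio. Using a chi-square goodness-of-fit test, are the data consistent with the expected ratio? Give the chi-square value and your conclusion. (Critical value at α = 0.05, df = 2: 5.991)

Expected counts for N = 369 under a 12:3:1 ratio (total parts = 16):
  white: 369 × 12/16 = 276.75
  black: 369 × 3/16 = 69.1875
  brown: 369 × 1/16 = 23.0625
χ² = Σ (O − E)² / E
  white: (301 − 276.75)² / 276.75 = 2.1249
  black: (46 − 69.1875)² / 69.1875 = 7.7711
  brown: (22 − 23.0625)² / 23.0625 = 0.0489
χ² = 2.1249 + 7.7711 + 0.0489 = 9.9449 ≈ 9.945
Degrees of freedom = 3 − 1 = 2; critical value at α = 0.05 is 5.991.
Since 9.945 > 5.991, we reject the null hypothesis — the data do not fit the 12:3:1 ratio.

9.945; not consistent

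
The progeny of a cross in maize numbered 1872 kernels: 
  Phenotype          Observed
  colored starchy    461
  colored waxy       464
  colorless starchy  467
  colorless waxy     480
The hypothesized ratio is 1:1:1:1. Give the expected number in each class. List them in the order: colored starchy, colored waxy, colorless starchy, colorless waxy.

468, 468, 468, 468

Total ratio parts = 4. Expected numbers out of 1872:
  colored starchy: 1872 × 1/4 = 468
  colored waxy: 1872 × 1/4 = 468
  colorless starchy: 1872 × 1/4 = 468
  colorless waxy: 1872 × 1/4 = 468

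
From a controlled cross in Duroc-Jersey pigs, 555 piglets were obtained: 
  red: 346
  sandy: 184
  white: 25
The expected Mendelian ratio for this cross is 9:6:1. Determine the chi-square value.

The 9:6:1 ratio has 16 parts, so with N = 555 the expected counts are:
  red: 555 × 9/16 = 312.1875
  sandy: 555 × 6/16 = 208.125
  white: 555 × 1/16 = 34.6875
χ² = Σ (O − E)² / E
  red: (346 − 312.1875)² / 312.1875 = 3.6622
  sandy: (184 − 208.125)² / 208.125 = 2.7965
  white: (25 − 34.6875)² / 34.6875 = 2.7055
χ² = 3.6622 + 2.7965 + 2.7055 = 9.1642 ≈ 9.164

9.164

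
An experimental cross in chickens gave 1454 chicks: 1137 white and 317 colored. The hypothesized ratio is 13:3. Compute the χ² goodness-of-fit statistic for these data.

Under the 13:3 hypothesis (Σ ratio = 16, N = 1454):
  white: 1454 × 13/16 = 1181.375
  colored: 1454 × 3/16 = 272.625
χ² = Σ (O − E)² / E
  white: (1137 − 1181.375)² / 1181.375 = 1.6668
  colored: (317 − 272.625)² / 272.625 = 7.2229
χ² = 1.6668 + 7.2229 = 8.8897 ≈ 8.890

8.890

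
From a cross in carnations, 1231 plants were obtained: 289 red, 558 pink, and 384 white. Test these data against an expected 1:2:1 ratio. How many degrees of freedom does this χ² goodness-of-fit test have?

2

A goodness-of-fit test with 3 phenotype classes has df = 3 − 1 = 2.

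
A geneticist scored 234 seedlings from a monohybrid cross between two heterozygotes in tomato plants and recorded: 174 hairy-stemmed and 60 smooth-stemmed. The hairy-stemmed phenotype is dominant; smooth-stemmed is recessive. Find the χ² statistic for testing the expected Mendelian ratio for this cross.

For a monohybrid cross between heterozygotes with complete dominance, the expected phenotypic ratio is 3:1.
Expected counts for N = 234 under a 3:1 ratio (total parts = 4):
  hairy-stemmed: 234 × 3/4 = 175.5
  smooth-stemmed: 234 × 1/4 = 58.5
χ² = Σ (O − E)² / E
  hairy-stemmed: (174 − 175.5)² / 175.5 = 0.0128
  smooth-stemmed: (60 − 58.5)² / 58.5 = 0.0385
χ² = 0.0128 + 0.0385 = 0.0513 ≈ 0.051

0.051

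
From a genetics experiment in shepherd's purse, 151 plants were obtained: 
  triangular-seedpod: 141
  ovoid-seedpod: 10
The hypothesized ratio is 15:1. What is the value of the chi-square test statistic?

The 15:1 ratio has 16 parts, so with N = 151 the expected counts are:
  triangular-seedpod: 151 × 15/16 = 141.5625
  ovoid-seedpod: 151 × 1/16 = 9.4375
χ² = Σ (O − E)² / E
  triangular-seedpod: (141 − 141.5625)² / 141.5625 = 0.0022
  ovoid-seedpod: (10 − 9.4375)² / 9.4375 = 0.0335
χ² = 0.0022 + 0.0335 = 0.0357 ≈ 0.036

0.036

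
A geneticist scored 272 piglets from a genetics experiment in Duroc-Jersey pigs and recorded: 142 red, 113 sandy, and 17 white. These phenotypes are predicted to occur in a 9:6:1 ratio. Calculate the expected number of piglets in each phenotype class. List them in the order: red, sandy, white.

Under the 9:6:1 hypothesis (Σ ratio = 16, N = 272):
  red: 272 × 9/16 = 153
  sandy: 272 × 6/16 = 102
  white: 272 × 1/16 = 17

153, 102, 17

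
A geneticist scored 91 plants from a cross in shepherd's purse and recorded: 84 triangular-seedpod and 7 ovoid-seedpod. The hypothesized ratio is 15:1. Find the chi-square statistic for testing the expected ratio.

0.323

Under the 15:1 hypothesis (Σ ratio = 16, N = 91):
  triangular-seedpod: 91 × 15/16 = 85.3125
  ovoid-seedpod: 91 × 1/16 = 5.6875
χ² = Σ (O − E)² / E
  triangular-seedpod: (84 − 85.3125)² / 85.3125 = 0.0202
  ovoid-seedpod: (7 − 5.6875)² / 5.6875 = 0.3029
χ² = 0.0202 + 0.3029 = 0.3231 ≈ 0.323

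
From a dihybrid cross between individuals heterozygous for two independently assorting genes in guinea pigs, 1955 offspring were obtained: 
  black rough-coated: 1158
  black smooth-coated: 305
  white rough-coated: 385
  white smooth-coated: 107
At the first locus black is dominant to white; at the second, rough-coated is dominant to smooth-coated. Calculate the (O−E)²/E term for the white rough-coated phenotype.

0.927

A dihybrid F₂ with independent assortment and complete dominance at both loci gives a 9:3:3:1 phenotypic ratio.
Expected counts for N = 1955 under a 9:3:3:1 ratio (total parts = 16):
  black rough-coated: 1955 × 9/16 = 1099.6875
  black smooth-coated: 1955 × 3/16 = 366.5625
  white rough-coated: 1955 × 3/16 = 366.5625
  white smooth-coated: 1955 × 1/16 = 122.1875
Contribution of white rough-coated: (385 − 366.5625)² / 366.5625 = 0.9274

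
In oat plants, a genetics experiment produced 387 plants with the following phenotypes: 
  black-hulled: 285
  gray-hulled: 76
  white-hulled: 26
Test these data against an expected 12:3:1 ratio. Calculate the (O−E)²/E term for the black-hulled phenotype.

Expected counts for N = 387 under a 12:3:1 ratio (total parts = 16):
  black-hulled: 387 × 12/16 = 290.25
  gray-hulled: 387 × 3/16 = 72.5625
  white-hulled: 387 × 1/16 = 24.1875
Contribution of black-hulled: (285 − 290.25)² / 290.25 = 0.0950

0.095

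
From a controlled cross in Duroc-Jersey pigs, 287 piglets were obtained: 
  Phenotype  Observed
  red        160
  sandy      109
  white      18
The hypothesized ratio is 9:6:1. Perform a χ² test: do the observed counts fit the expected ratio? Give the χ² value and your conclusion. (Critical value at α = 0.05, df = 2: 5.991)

The 9:6:1 ratio has 16 parts, so with N = 287 the expected counts are:
  red: 287 × 9/16 = 161.4375
  sandy: 287 × 6/16 = 107.625
  white: 287 × 1/16 = 17.9375
χ² = Σ (O − E)² / E
  red: (160 − 161.4375)² / 161.4375 = 0.0128
  sandy: (109 − 107.625)² / 107.625 = 0.0176
  white: (18 − 17.9375)² / 17.9375 = 0.0002
χ² = 0.0128 + 0.0176 + 0.0002 = 0.0306 ≈ 0.031
Degrees of freedom = 3 − 1 = 2; critical value at α = 0.05 is 5.991.
Since 0.031 < 5.991, we fail to reject the null hypothesis — the data are consistent with the 9:6:1 ratio.

0.031; consistent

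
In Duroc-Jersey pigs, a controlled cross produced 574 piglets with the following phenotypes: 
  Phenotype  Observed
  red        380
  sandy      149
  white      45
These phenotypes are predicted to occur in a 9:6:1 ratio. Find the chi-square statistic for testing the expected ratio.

32.818

The 9:6:1 ratio has 16 parts, so with N = 574 the expected counts are:
  red: 574 × 9/16 = 322.875
  sandy: 574 × 6/16 = 215.25
  white: 574 × 1/16 = 35.875
χ² = Σ (O − E)² / E
  red: (380 − 322.875)² / 322.875 = 10.1069
  sandy: (149 − 215.25)² / 215.25 = 20.3905
  white: (45 − 35.875)² / 35.875 = 2.3210
χ² = 10.1069 + 20.3905 + 2.3210 = 32.8184 ≈ 32.818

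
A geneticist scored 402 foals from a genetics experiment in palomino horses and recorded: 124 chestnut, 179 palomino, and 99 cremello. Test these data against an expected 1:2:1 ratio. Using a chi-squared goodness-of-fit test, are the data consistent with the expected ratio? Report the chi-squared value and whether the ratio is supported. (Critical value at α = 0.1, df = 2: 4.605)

7.925; not consistent

Under the 1:2:1 hypothesis (Σ ratio = 4, N = 402):
  chestnut: 402 × 1/4 = 100.5
  palomino: 402 × 2/4 = 201
  cremello: 402 × 1/4 = 100.5
χ² = Σ (O − E)² / E
  chestnut: (124 − 100.5)² / 100.5 = 5.4950
  palomino: (179 − 201)² / 201 = 2.4080
  cremello: (99 − 100.5)² / 100.5 = 0.0224
χ² = 5.4950 + 2.4080 + 0.0224 = 7.9254 ≈ 7.925
Degrees of freedom = 3 − 1 = 2; critical value at α = 0.1 is 4.605.
Since 7.925 > 4.605, we reject the null hypothesis — the data do not fit the 1:2:1 ratio.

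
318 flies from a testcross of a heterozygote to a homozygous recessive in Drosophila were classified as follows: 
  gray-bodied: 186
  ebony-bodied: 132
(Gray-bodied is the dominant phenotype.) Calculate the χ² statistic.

A testcross of a heterozygote (Aa × aa) gives a 1:1 phenotypic ratio.
The 1:1 ratio has 2 parts, so with N = 318 the expected counts are:
  gray-bodied: 318 × 1/2 = 159
  ebony-bodied: 318 × 1/2 = 159
χ² = Σ (O − E)² / E
  gray-bodied: (186 − 159)² / 159 = 4.5849
  ebony-bodied: (132 − 159)² / 159 = 4.5849
χ² = 4.5849 + 4.5849 = 9.1698 ≈ 9.170

9.170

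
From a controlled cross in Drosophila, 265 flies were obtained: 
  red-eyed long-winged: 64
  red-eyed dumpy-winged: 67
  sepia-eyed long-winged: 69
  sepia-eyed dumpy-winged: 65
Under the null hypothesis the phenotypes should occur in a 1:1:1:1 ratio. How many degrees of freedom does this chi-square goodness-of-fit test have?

3

A goodness-of-fit test with 4 phenotype classes has df = 4 − 1 = 3.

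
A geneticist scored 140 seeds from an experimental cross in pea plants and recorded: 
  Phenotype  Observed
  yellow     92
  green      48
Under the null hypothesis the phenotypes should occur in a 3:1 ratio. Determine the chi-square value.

Expected counts for N = 140 under a 3:1 ratio (total parts = 4):
  yellow: 140 × 3/4 = 105
  green: 140 × 1/4 = 35
χ² = Σ (O − E)² / E
  yellow: (92 − 105)² / 105 = 1.6095
  green: (48 − 35)² / 35 = 4.8286
χ² = 1.6095 + 4.8286 = 6.4381 ≈ 6.438

6.438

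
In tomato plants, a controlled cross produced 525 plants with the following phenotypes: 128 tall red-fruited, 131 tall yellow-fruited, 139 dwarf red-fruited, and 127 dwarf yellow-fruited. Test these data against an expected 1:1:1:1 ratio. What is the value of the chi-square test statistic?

0.676

The 1:1:1:1 ratio has 4 parts, so with N = 525 the expected counts are:
  tall red-fruited: 525 × 1/4 = 131.25
  tall yellow-fruited: 525 × 1/4 = 131.25
  dwarf red-fruited: 525 × 1/4 = 131.25
  dwarf yellow-fruited: 525 × 1/4 = 131.25
χ² = Σ (O − E)² / E
  tall red-fruited: (128 − 131.25)² / 131.25 = 0.0805
  tall yellow-fruited: (131 − 131.25)² / 131.25 = 0.0005
  dwarf red-fruited: (139 − 131.25)² / 131.25 = 0.4576
  dwarf yellow-fruited: (127 − 131.25)² / 131.25 = 0.1376
χ² = 0.0805 + 0.0005 + 0.4576 + 0.1376 = 0.6762 ≈ 0.676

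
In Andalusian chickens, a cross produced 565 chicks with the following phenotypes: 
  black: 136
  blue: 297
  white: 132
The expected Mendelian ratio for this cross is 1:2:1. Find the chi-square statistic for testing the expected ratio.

Total ratio parts = 4. Expected numbers out of 565:
  black: 565 × 1/4 = 141.25
  blue: 565 × 2/4 = 282.5
  white: 565 × 1/4 = 141.25
χ² = Σ (O − E)² / E
  black: (136 − 141.25)² / 141.25 = 0.1951
  blue: (297 − 282.5)² / 282.5 = 0.7442
  white: (132 − 141.25)² / 141.25 = 0.6058
χ² = 0.1951 + 0.7442 + 0.6058 = 1.5451 ≈ 1.545

1.545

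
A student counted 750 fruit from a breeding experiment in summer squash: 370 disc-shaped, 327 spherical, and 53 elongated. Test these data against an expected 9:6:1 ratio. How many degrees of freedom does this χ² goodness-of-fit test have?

A goodness-of-fit test with 3 phenotype classes has df = 3 − 1 = 2.

2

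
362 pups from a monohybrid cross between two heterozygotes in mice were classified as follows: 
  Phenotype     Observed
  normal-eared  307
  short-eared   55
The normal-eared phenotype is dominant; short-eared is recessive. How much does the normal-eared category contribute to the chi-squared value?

For a monohybrid cross between heterozygotes with complete dominance, the expected phenotypic ratio is 3:1.
Expected counts for N = 362 under a 3:1 ratio (total parts = 4):
  normal-eared: 362 × 3/4 = 271.5
  short-eared: 362 × 1/4 = 90.5
Contribution of normal-eared: (307 − 271.5)² / 271.5 = 4.6418

4.642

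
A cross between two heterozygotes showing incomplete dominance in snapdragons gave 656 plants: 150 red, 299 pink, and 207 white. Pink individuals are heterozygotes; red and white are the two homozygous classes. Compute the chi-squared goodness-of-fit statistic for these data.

15.034

With incomplete dominance, a heterozygote × heterozygote cross gives a 1:2:1 phenotypic ratio.
The 1:2:1 ratio has 4 parts, so with N = 656 the expected counts are:
  red: 656 × 1/4 = 164
  pink: 656 × 2/4 = 328
  white: 656 × 1/4 = 164
χ² = Σ (O − E)² / E
  red: (150 − 164)² / 164 = 1.1951
  pink: (299 − 328)² / 328 = 2.5640
  white: (207 − 164)² / 164 = 11.2744
χ² = 1.1951 + 2.5640 + 11.2744 = 15.0335 ≈ 15.034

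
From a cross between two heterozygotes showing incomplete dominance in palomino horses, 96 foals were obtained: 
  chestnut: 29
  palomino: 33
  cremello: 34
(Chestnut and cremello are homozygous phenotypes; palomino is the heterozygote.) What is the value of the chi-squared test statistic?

9.896

With incomplete dominance, a heterozygote × heterozygote cross gives a 1:2:1 phenotypic ratio.
Total ratio parts = 4. Expected numbers out of 96:
  chestnut: 96 × 1/4 = 24
  palomino: 96 × 2/4 = 48
  cremello: 96 × 1/4 = 24
χ² = Σ (O − E)² / E
  chestnut: (29 − 24)² / 24 = 1.0417
  palomino: (33 − 48)² / 48 = 4.6875
  cremello: (34 − 24)² / 24 = 4.1667
χ² = 1.0417 + 4.6875 + 4.1667 = 9.8959 ≈ 9.896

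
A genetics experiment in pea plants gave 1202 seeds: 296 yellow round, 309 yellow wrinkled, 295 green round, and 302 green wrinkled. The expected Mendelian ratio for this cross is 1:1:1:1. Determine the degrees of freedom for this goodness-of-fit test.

A goodness-of-fit test with 4 phenotype classes has df = 4 − 1 = 3.

3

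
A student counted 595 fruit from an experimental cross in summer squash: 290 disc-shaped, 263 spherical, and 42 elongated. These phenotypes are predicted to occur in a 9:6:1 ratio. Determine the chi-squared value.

13.716

The 9:6:1 ratio has 16 parts, so with N = 595 the expected counts are:
  disc-shaped: 595 × 9/16 = 334.6875
  spherical: 595 × 6/16 = 223.125
  elongated: 595 × 1/16 = 37.1875
χ² = Σ (O − E)² / E
  disc-shaped: (290 − 334.6875)² / 334.6875 = 5.9667
  spherical: (263 − 223.125)² / 223.125 = 7.1261
  elongated: (42 − 37.1875)² / 37.1875 = 0.6228
χ² = 5.9667 + 7.1261 + 0.6228 = 13.7156 ≈ 13.716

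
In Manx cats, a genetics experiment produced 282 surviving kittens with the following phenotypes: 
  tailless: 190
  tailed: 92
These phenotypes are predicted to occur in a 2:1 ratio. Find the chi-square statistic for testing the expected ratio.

0.064

Under the 2:1 hypothesis (Σ ratio = 3, N = 282):
  tailless: 282 × 2/3 = 188
  tailed: 282 × 1/3 = 94
χ² = Σ (O − E)² / E
  tailless: (190 − 188)² / 188 = 0.0213
  tailed: (92 − 94)² / 94 = 0.0426
χ² = 0.0213 + 0.0426 = 0.0639 ≈ 0.064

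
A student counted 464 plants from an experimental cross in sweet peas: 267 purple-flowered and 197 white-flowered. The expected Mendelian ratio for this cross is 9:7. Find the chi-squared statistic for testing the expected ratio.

Total ratio parts = 16. Expected numbers out of 464:
  purple-flowered: 464 × 9/16 = 261
  white-flowered: 464 × 7/16 = 203
χ² = Σ (O − E)² / E
  purple-flowered: (267 − 261)² / 261 = 0.1379
  white-flowered: (197 − 203)² / 203 = 0.1773
χ² = 0.1379 + 0.1773 = 0.3152 ≈ 0.315

0.315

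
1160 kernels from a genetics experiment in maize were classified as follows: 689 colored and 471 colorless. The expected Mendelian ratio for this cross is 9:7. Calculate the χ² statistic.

Expected counts for N = 1160 under a 9:7 ratio (total parts = 16):
  colored: 1160 × 9/16 = 652.5
  colorless: 1160 × 7/16 = 507.5
χ² = Σ (O − E)² / E
  colored: (689 − 652.5)² / 652.5 = 2.0418
  colorless: (471 − 507.5)² / 507.5 = 2.6251
χ² = 2.0418 + 2.6251 = 4.6669 ≈ 4.667

4.667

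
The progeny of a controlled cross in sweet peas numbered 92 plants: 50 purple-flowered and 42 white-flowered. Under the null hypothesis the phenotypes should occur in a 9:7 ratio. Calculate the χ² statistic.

0.135

Under the 9:7 hypothesis (Σ ratio = 16, N = 92):
  purple-flowered: 92 × 9/16 = 51.75
  white-flowered: 92 × 7/16 = 40.25
χ² = Σ (O − E)² / E
  purple-flowered: (50 − 51.75)² / 51.75 = 0.0592
  white-flowered: (42 − 40.25)² / 40.25 = 0.0761
χ² = 0.0592 + 0.0761 = 0.1353 ≈ 0.135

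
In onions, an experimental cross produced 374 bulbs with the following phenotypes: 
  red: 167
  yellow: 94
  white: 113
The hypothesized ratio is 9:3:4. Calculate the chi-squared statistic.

21.138

Total ratio parts = 16. Expected numbers out of 374:
  red: 374 × 9/16 = 210.375
  yellow: 374 × 3/16 = 70.125
  white: 374 × 4/16 = 93.5
χ² = Σ (O − E)² / E
  red: (167 − 210.375)² / 210.375 = 8.9430
  yellow: (94 − 70.125)² / 70.125 = 8.1286
  white: (113 − 93.5)² / 93.5 = 4.0668
χ² = 8.9430 + 8.1286 + 4.0668 = 21.1384 ≈ 21.138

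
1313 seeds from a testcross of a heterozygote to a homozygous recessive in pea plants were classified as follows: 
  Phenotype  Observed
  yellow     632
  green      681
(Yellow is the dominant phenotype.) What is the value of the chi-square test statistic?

1.829

A testcross of a heterozygote (Aa × aa) gives a 1:1 phenotypic ratio.
Under the 1:1 hypothesis (Σ ratio = 2, N = 1313):
  yellow: 1313 × 1/2 = 656.5
  green: 1313 × 1/2 = 656.5
χ² = Σ (O − E)² / E
  yellow: (632 − 656.5)² / 656.5 = 0.9143
  green: (681 − 656.5)² / 656.5 = 0.9143
χ² = 0.9143 + 0.9143 = 1.8286 ≈ 1.829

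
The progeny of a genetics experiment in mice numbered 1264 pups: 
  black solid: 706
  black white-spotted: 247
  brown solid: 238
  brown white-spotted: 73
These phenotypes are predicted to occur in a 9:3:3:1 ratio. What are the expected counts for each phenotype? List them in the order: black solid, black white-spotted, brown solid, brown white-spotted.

711, 237, 237, 79

Expected counts for N = 1264 under a 9:3:3:1 ratio (total parts = 16):
  black solid: 1264 × 9/16 = 711
  black white-spotted: 1264 × 3/16 = 237
  brown solid: 1264 × 3/16 = 237
  brown white-spotted: 1264 × 1/16 = 79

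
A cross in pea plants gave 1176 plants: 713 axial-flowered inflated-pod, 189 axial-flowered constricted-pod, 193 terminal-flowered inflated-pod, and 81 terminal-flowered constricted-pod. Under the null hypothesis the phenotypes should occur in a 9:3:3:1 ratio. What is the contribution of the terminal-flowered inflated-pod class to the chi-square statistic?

The 9:3:3:1 ratio has 16 parts, so with N = 1176 the expected counts are:
  axial-flowered inflated-pod: 1176 × 9/16 = 661.5
  axial-flowered constricted-pod: 1176 × 3/16 = 220.5
  terminal-flowered inflated-pod: 1176 × 3/16 = 220.5
  terminal-flowered constricted-pod: 1176 × 1/16 = 73.5
Contribution of terminal-flowered inflated-pod: (193 − 220.5)² / 220.5 = 3.4297

3.430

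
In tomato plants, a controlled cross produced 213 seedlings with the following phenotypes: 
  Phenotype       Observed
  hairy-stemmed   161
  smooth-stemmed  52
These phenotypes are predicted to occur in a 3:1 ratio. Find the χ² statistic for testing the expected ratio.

0.039

Total ratio parts = 4. Expected numbers out of 213:
  hairy-stemmed: 213 × 3/4 = 159.75
  smooth-stemmed: 213 × 1/4 = 53.25
χ² = Σ (O − E)² / E
  hairy-stemmed: (161 − 159.75)² / 159.75 = 0.0098
  smooth-stemmed: (52 − 53.25)² / 53.25 = 0.0293
χ² = 0.0098 + 0.0293 = 0.0391 ≈ 0.039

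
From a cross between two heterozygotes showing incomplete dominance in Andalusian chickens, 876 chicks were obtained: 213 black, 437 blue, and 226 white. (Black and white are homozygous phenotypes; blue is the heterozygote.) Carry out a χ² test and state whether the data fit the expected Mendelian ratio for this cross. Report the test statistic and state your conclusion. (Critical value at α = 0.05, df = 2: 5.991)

0.390; consistent

With incomplete dominance, a heterozygote × heterozygote cross gives a 1:2:1 phenotypic ratio.
The 1:2:1 ratio has 4 parts, so with N = 876 the expected counts are:
  black: 876 × 1/4 = 219
  blue: 876 × 2/4 = 438
  white: 876 × 1/4 = 219
χ² = Σ (O − E)² / E
  black: (213 − 219)² / 219 = 0.1644
  blue: (437 − 438)² / 438 = 0.0023
  white: (226 − 219)² / 219 = 0.2237
χ² = 0.1644 + 0.0023 + 0.2237 = 0.3904 ≈ 0.390
Degrees of freedom = 3 − 1 = 2; critical value at α = 0.05 is 5.991.
Since 0.390 < 5.991, we fail to reject the null hypothesis — the data are consistent with the 1:2:1 ratio.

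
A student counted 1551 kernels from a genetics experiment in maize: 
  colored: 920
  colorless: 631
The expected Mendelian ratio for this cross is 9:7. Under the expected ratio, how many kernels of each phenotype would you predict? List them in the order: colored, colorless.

The 9:7 ratio has 16 parts, so with N = 1551 the expected counts are:
  colored: 1551 × 9/16 = 872.4375
  colorless: 1551 × 7/16 = 678.5625

872.4375, 678.5625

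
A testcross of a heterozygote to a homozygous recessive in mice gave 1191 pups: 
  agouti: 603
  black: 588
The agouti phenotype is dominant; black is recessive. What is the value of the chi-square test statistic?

A testcross of a heterozygote (Aa × aa) gives a 1:1 phenotypic ratio.
Expected counts for N = 1191 under a 1:1 ratio (total parts = 2):
  agouti: 1191 × 1/2 = 595.5
  black: 1191 × 1/2 = 595.5
χ² = Σ (O − E)² / E
  agouti: (603 − 595.5)² / 595.5 = 0.0945
  black: (588 − 595.5)² / 595.5 = 0.0945
χ² = 0.0945 + 0.0945 = 0.189

0.189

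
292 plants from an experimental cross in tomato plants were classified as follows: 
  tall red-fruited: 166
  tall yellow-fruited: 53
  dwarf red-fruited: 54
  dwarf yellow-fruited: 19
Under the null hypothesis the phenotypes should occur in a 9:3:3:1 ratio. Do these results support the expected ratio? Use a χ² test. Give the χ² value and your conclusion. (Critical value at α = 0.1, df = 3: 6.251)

0.116; consistent

Total ratio parts = 16. Expected numbers out of 292:
  tall red-fruited: 292 × 9/16 = 164.25
  tall yellow-fruited: 292 × 3/16 = 54.75
  dwarf red-fruited: 292 × 3/16 = 54.75
  dwarf yellow-fruited: 292 × 1/16 = 18.25
χ² = Σ (O − E)² / E
  tall red-fruited: (166 − 164.25)² / 164.25 = 0.0186
  tall yellow-fruited: (53 − 54.75)² / 54.75 = 0.0559
  dwarf red-fruited: (54 − 54.75)² / 54.75 = 0.0103
  dwarf yellow-fruited: (19 − 18.25)² / 18.25 = 0.0308
χ² = 0.0186 + 0.0559 + 0.0103 + 0.0308 = 0.1156 ≈ 0.116
Degrees of freedom = 4 − 1 = 3; critical value at α = 0.1 is 6.251.
Since 0.116 < 6.251, we fail to reject the null hypothesis — the data are consistent with the 9:3:3:1 ratio.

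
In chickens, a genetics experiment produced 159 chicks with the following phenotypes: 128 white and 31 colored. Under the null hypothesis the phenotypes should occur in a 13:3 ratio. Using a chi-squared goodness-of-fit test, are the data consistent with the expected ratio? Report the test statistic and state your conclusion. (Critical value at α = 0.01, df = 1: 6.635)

0.058; consistent

Total ratio parts = 16. Expected numbers out of 159:
  white: 159 × 13/16 = 129.1875
  colored: 159 × 3/16 = 29.8125
χ² = Σ (O − E)² / E
  white: (128 − 129.1875)² / 129.1875 = 0.0109
  colored: (31 − 29.8125)² / 29.8125 = 0.0473
χ² = 0.0109 + 0.0473 = 0.0582 ≈ 0.058
Degrees of freedom = 2 − 1 = 1; critical value at α = 0.01 is 6.635.
Since 0.058 < 6.635, we fail to reject the null hypothesis — the data are consistent with the 13:3 ratio.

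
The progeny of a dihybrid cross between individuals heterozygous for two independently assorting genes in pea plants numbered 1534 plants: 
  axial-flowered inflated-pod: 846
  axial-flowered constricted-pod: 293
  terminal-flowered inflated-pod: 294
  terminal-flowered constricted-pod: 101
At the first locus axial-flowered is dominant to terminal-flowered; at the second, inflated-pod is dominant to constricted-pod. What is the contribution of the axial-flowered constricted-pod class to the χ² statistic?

A dihybrid F₂ with independent assortment and complete dominance at both loci gives a 9:3:3:1 phenotypic ratio.
The 9:3:3:1 ratio has 16 parts, so with N = 1534 the expected counts are:
  axial-flowered inflated-pod: 1534 × 9/16 = 862.875
  axial-flowered constricted-pod: 1534 × 3/16 = 287.625
  terminal-flowered inflated-pod: 1534 × 3/16 = 287.625
  terminal-flowered constricted-pod: 1534 × 1/16 = 95.875
Contribution of axial-flowered constricted-pod: (293 − 287.625)² / 287.625 = 0.1004

0.100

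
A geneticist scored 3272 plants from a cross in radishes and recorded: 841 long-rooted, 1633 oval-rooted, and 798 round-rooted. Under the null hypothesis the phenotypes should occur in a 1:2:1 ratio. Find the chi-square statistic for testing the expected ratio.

Total ratio parts = 4. Expected numbers out of 3272:
  long-rooted: 3272 × 1/4 = 818
  oval-rooted: 3272 × 2/4 = 1636
  round-rooted: 3272 × 1/4 = 818
χ² = Σ (O − E)² / E
  long-rooted: (841 − 818)² / 818 = 0.6467
  oval-rooted: (1633 − 1636)² / 1636 = 0.0055
  round-rooted: (798 − 818)² / 818 = 0.4890
χ² = 0.6467 + 0.0055 + 0.4890 = 1.1412 ≈ 1.141

1.141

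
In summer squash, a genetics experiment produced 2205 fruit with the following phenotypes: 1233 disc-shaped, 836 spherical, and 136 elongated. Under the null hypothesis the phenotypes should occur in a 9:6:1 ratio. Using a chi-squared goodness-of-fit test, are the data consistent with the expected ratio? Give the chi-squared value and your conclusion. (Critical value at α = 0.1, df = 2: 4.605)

Total ratio parts = 16. Expected numbers out of 2205:
  disc-shaped: 2205 × 9/16 = 1240.3125
  spherical: 2205 × 6/16 = 826.875
  elongated: 2205 × 1/16 = 137.8125
χ² = Σ (O − E)² / E
  disc-shaped: (1233 − 1240.3125)² / 1240.3125 = 0.0431
  spherical: (836 − 826.875)² / 826.875 = 0.1007
  elongated: (136 − 137.8125)² / 137.8125 = 0.0238
χ² = 0.0431 + 0.1007 + 0.0238 = 0.1676 ≈ 0.168
Degrees of freedom = 3 − 1 = 2; critical value at α = 0.1 is 4.605.
Since 0.168 < 4.605, we fail to reject the null hypothesis — the data are consistent with the 9:6:1 ratio.

0.168; consistent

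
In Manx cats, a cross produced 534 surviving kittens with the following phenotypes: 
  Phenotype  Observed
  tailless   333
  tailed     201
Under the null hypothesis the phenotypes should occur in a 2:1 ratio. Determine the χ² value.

Under the 2:1 hypothesis (Σ ratio = 3, N = 534):
  tailless: 534 × 2/3 = 356
  tailed: 534 × 1/3 = 178
χ² = Σ (O − E)² / E
  tailless: (333 − 356)² / 356 = 1.4860
  tailed: (201 − 178)² / 178 = 2.9719
χ² = 1.4860 + 2.9719 = 4.4579 ≈ 4.458

4.458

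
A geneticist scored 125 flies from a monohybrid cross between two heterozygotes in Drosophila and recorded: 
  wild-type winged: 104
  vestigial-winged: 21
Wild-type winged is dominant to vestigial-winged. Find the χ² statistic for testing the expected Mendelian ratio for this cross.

For a monohybrid cross between heterozygotes with complete dominance, the expected phenotypic ratio is 3:1.
Total ratio parts = 4. Expected numbers out of 125:
  wild-type winged: 125 × 3/4 = 93.75
  vestigial-winged: 125 × 1/4 = 31.25
χ² = Σ (O − E)² / E
  wild-type winged: (104 − 93.75)² / 93.75 = 1.1207
  vestigial-winged: (21 − 31.25)² / 31.25 = 3.3620
χ² = 1.1207 + 3.3620 = 4.4827 ≈ 4.483

4.483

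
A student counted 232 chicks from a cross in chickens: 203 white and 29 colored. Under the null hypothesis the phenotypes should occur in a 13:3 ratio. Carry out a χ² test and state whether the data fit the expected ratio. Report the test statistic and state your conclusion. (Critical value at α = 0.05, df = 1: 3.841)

5.949; not consistent

Under the 13:3 hypothesis (Σ ratio = 16, N = 232):
  white: 232 × 13/16 = 188.5
  colored: 232 × 3/16 = 43.5
χ² = Σ (O − E)² / E
  white: (203 − 188.5)² / 188.5 = 1.1154
  colored: (29 − 43.5)² / 43.5 = 4.8333
χ² = 1.1154 + 4.8333 = 5.9487 ≈ 5.949
Degrees of freedom = 2 − 1 = 1; critical value at α = 0.05 is 3.841.
Since 5.949 > 3.841, we reject the null hypothesis — the data do not fit the 13:3 ratio.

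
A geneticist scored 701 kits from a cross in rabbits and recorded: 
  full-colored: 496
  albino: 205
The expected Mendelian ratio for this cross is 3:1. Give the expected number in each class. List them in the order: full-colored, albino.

525.75, 175.25

Expected counts for N = 701 under a 3:1 ratio (total parts = 4):
  full-colored: 701 × 3/4 = 525.75
  albino: 701 × 1/4 = 175.25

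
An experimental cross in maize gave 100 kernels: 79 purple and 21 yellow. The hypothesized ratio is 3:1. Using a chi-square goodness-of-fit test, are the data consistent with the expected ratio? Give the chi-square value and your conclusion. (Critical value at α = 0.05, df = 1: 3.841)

0.853; consistent

The 3:1 ratio has 4 parts, so with N = 100 the expected counts are:
  purple: 100 × 3/4 = 75
  yellow: 100 × 1/4 = 25
χ² = Σ (O − E)² / E
  purple: (79 − 75)² / 75 = 0.2133
  yellow: (21 − 25)² / 25 = 0.6400
χ² = 0.2133 + 0.6400 = 0.8533 ≈ 0.853
Degrees of freedom = 2 − 1 = 1; critical value at α = 0.05 is 3.841.
Since 0.853 < 3.841, we fail to reject the null hypothesis — the data are consistent with the 3:1 ratio.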